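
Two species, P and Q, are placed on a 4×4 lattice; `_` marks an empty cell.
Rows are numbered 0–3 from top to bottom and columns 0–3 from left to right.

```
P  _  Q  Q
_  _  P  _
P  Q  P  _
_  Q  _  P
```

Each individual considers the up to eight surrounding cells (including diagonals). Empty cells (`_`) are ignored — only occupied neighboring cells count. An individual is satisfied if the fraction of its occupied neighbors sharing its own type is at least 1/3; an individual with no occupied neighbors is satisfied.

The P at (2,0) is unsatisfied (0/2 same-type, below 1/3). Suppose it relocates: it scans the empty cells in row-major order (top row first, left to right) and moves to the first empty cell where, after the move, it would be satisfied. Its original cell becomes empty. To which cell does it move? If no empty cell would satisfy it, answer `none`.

Vacating (2,0). Empty cells in order:
  (0,1): 2/3 same-type → satisfied — stop here.

(0,1)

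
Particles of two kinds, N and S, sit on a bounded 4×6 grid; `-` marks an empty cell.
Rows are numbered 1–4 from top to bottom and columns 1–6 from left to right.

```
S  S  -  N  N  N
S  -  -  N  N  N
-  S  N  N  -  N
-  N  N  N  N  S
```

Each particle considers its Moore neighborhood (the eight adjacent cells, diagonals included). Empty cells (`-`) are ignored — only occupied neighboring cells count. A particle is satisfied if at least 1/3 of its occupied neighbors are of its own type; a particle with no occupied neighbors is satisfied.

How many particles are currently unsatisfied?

2

(1,1)S 2/2 ok
(1,2)S 2/2 ok
(1,4)N 3/3 ok
(1,5)N 5/5 ok
(1,6)N 3/3 ok
(2,1)S 3/3 ok
(2,4)N 5/5 ok
(2,5)N 7/7 ok
(2,6)N 4/4 ok
(3,2)S 1/4 unhappy
(3,3)N 5/6 ok
(3,4)N 6/6 ok
(3,6)N 3/4 ok
(4,2)N 2/3 ok
(4,3)N 4/5 ok
(4,4)N 4/4 ok
(4,5)N 3/4 ok
(4,6)S 0/2 unhappy
Unsatisfied: (3,2), (4,6) — 2 in total.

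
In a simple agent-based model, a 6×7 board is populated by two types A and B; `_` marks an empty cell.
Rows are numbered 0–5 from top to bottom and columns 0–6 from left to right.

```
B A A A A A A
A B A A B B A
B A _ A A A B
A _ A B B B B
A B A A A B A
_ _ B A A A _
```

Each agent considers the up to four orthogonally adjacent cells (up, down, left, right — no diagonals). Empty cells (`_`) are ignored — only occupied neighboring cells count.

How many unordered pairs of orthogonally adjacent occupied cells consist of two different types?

Scan each occupied cell's neighbors to the right and below so each pair is counted once.
Row 0: B(0,0)–A(0,1)≠ B(0,0)–A(1,0)≠ A(0,1)–A(0,2)= A(0,1)–B(1,1)≠ A(0,2)–A(0,3)= A(0,2)–A(1,2)= A(0,3)–A(0,4)= A(0,3)–A(1,3)= A(0,4)–A(0,5)= A(0,4)–B(1,4)≠ A(0,5)–A(0,6)= A(0,5)–B(1,5)≠ A(0,6)–A(1,6)=  → 5/13 unlike.
Row 1: A(1,0)–B(1,1)≠ A(1,0)–B(2,0)≠ B(1,1)–A(1,2)≠ B(1,1)–A(2,1)≠ A(1,2)–A(1,3)= A(1,3)–B(1,4)≠ A(1,3)–A(2,3)= B(1,4)–B(1,5)= B(1,4)–A(2,4)≠ B(1,5)–A(1,6)≠ B(1,5)–A(2,5)≠ A(1,6)–B(2,6)≠  → 9/12 unlike.
Row 2: B(2,0)–A(2,1)≠ B(2,0)–A(3,0)≠ A(2,3)–A(2,4)= A(2,3)–B(3,3)≠ A(2,4)–A(2,5)= A(2,4)–B(3,4)≠ A(2,5)–B(2,6)≠ A(2,5)–B(3,5)≠ B(2,6)–B(3,6)=  → 6/9 unlike.
Row 3: A(3,0)–A(4,0)= A(3,2)–B(3,3)≠ A(3,2)–A(4,2)= B(3,3)–B(3,4)= B(3,3)–A(4,3)≠ B(3,4)–B(3,5)= B(3,4)–A(4,4)≠ B(3,5)–B(3,6)= B(3,5)–B(4,5)= B(3,6)–A(4,6)≠  → 4/10 unlike.
Row 4: A(4,0)–B(4,1)≠ B(4,1)–A(4,2)≠ A(4,2)–A(4,3)= A(4,2)–B(5,2)≠ A(4,3)–A(4,4)= A(4,3)–A(5,3)= A(4,4)–B(4,5)≠ A(4,4)–A(5,4)= B(4,5)–A(4,6)≠ B(4,5)–A(5,5)≠  → 6/10 unlike.
Row 5: B(5,2)–A(5,3)≠ A(5,3)–A(5,4)= A(5,4)–A(5,5)=  → 1/3 unlike.
Total adjacent occupied pairs: 57; unlike-type pairs: 31.

31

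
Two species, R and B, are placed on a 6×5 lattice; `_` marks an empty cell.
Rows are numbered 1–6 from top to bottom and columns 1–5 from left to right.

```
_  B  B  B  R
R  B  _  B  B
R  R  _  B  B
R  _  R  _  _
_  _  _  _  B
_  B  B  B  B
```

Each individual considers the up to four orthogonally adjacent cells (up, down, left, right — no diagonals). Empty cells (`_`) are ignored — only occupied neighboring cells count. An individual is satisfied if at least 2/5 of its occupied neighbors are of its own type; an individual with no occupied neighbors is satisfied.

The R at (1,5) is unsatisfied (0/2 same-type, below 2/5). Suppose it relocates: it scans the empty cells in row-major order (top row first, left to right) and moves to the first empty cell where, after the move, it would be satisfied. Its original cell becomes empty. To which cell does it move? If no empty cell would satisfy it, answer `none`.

Vacating (1,5). Empty cells in order:
  (1,1): 1/2 same-type → satisfied — stop here.

(1,1)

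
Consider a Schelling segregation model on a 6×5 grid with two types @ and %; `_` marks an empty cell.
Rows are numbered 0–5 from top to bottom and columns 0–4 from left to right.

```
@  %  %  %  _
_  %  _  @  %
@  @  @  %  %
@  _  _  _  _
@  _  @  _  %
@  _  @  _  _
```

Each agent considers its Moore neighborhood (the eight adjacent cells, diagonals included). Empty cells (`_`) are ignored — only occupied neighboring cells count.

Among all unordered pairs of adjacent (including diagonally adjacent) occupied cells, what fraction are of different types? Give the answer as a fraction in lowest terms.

11/27

Scan each occupied cell's neighbors to the right and below (and the two forward diagonals) so each pair is counted once.
Row 0: @(0,0)–%(0,1)≠ @(0,0)–%(1,1)≠ %(0,1)–%(0,2)= %(0,1)–%(1,1)= %(0,2)–%(0,3)= %(0,2)–@(1,3)≠ %(0,2)–%(1,1)= %(0,3)–@(1,3)≠ %(0,3)–%(1,4)=  → 4/9 unlike.
Row 1: %(1,1)–@(2,1)≠ %(1,1)–@(2,2)≠ %(1,1)–@(2,0)≠ @(1,3)–%(1,4)≠ @(1,3)–%(2,3)≠ @(1,3)–%(2,4)≠ @(1,3)–@(2,2)= %(1,4)–%(2,4)= %(1,4)–%(2,3)=  → 6/9 unlike.
Row 2: @(2,0)–@(2,1)= @(2,0)–@(3,0)= @(2,1)–@(2,2)= @(2,1)–@(3,0)= @(2,2)–%(2,3)≠ %(2,3)–%(2,4)=  → 1/6 unlike.
Row 3: @(3,0)–@(4,0)=  → 0/1 unlike.
Row 4: @(4,0)–@(5,0)= @(4,2)–@(5,2)=  → 0/2 unlike.
Total adjacent occupied pairs: 27; unlike-type pairs: 11.
11/27 is already in lowest terms.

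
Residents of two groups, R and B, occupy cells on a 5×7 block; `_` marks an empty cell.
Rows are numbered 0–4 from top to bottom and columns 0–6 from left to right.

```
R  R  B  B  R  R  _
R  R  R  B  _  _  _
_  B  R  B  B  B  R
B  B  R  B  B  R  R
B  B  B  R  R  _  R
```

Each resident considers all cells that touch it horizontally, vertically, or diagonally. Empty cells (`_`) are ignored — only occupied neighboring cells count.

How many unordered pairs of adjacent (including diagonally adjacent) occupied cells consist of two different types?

Scan each occupied cell's neighbors to the right and below (and the two forward diagonals) so each pair is counted once.
Row 0: R(0,0)–R(0,1)= R(0,0)–R(1,0)= R(0,0)–R(1,1)= R(0,1)–B(0,2)≠ R(0,1)–R(1,1)= R(0,1)–R(1,2)= R(0,1)–R(1,0)= B(0,2)–B(0,3)= B(0,2)–R(1,2)≠ B(0,2)–B(1,3)= B(0,2)–R(1,1)≠ B(0,3)–R(0,4)≠ B(0,3)–B(1,3)= B(0,3)–R(1,2)≠ R(0,4)–R(0,5)= R(0,4)–B(1,3)≠  → 6/16 unlike.
Row 1: R(1,0)–R(1,1)= R(1,0)–B(2,1)≠ R(1,1)–R(1,2)= R(1,1)–B(2,1)≠ R(1,1)–R(2,2)= R(1,2)–B(1,3)≠ R(1,2)–R(2,2)= R(1,2)–B(2,3)≠ R(1,2)–B(2,1)≠ B(1,3)–B(2,3)= B(1,3)–B(2,4)= B(1,3)–R(2,2)≠  → 6/12 unlike.
Row 2: B(2,1)–R(2,2)≠ B(2,1)–B(3,1)= B(2,1)–R(3,2)≠ B(2,1)–B(3,0)= R(2,2)–B(2,3)≠ R(2,2)–R(3,2)= R(2,2)–B(3,3)≠ R(2,2)–B(3,1)≠ B(2,3)–B(2,4)= B(2,3)–B(3,3)= B(2,3)–B(3,4)= B(2,3)–R(3,2)≠ B(2,4)–B(2,5)= B(2,4)–B(3,4)= B(2,4)–R(3,5)≠ B(2,4)–B(3,3)= B(2,5)–R(2,6)≠ B(2,5)–R(3,5)≠ B(2,5)–R(3,6)≠ B(2,5)–B(3,4)= R(2,6)–R(3,6)= R(2,6)–R(3,5)=  → 10/22 unlike.
Row 3: B(3,0)–B(3,1)= B(3,0)–B(4,0)= B(3,0)–B(4,1)= B(3,1)–R(3,2)≠ B(3,1)–B(4,1)= B(3,1)–B(4,2)= B(3,1)–B(4,0)= R(3,2)–B(3,3)≠ R(3,2)–B(4,2)≠ R(3,2)–R(4,3)= R(3,2)–B(4,1)≠ B(3,3)–B(3,4)= B(3,3)–R(4,3)≠ B(3,3)–R(4,4)≠ B(3,3)–B(4,2)= B(3,4)–R(3,5)≠ B(3,4)–R(4,4)≠ B(3,4)–R(4,3)≠ R(3,5)–R(3,6)= R(3,5)–R(4,6)= R(3,5)–R(4,4)= R(3,6)–R(4,6)=  → 9/22 unlike.
Row 4: B(4,0)–B(4,1)= B(4,1)–B(4,2)= B(4,2)–R(4,3)≠ R(4,3)–R(4,4)=  → 1/4 unlike.
Total adjacent occupied pairs: 76; unlike-type pairs: 32.

32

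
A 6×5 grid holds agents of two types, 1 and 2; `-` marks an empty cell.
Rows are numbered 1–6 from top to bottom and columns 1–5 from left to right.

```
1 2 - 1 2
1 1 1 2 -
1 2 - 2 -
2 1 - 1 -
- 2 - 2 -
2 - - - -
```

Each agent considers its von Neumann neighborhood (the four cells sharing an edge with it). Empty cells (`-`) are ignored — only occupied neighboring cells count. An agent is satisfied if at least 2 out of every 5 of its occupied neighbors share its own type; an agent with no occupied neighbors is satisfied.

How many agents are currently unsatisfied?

11

(1,1)1 1/2 ok
(1,2)2 0/2 unhappy
(1,4)1 0/2 unhappy
(1,5)2 0/1 unhappy
(2,1)1 3/3 ok
(2,2)1 2/4 ok
(2,3)1 1/2 ok
(2,4)2 1/3 unhappy
(3,1)1 1/3 unhappy
(3,2)2 0/3 unhappy
(3,4)2 1/2 ok
(4,1)2 0/2 unhappy
(4,2)1 0/3 unhappy
(4,4)1 0/2 unhappy
(5,2)2 0/1 unhappy
(5,4)2 0/1 unhappy
(6,1)2 0/0 ok
Unsatisfied: (1,2), (1,4), (1,5), (2,4), (3,1), (3,2), (4,1), (4,2), (4,4), (5,2), (5,4) — 11 in total.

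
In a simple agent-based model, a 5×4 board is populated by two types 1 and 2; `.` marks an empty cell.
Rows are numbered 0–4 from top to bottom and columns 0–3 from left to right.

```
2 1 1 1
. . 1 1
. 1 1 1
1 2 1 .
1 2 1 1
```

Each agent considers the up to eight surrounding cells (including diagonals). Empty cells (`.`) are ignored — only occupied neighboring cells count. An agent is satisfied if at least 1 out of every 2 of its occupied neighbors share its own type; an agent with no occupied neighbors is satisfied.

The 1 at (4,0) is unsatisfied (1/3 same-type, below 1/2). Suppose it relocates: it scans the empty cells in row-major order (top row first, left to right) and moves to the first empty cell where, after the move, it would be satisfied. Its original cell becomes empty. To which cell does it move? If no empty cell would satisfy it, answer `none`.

(1,0)

Vacating (4,0). Empty cells in order:
  (1,0): 2/3 same-type → satisfied — stop here.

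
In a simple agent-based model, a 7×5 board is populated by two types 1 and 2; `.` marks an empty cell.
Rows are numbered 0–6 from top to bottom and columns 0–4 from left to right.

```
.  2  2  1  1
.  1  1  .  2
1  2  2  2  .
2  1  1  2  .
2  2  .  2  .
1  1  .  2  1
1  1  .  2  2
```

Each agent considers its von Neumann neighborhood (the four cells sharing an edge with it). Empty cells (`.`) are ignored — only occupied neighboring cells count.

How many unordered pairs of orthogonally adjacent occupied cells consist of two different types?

17

Scan each occupied cell's neighbors to the right and below so each pair is counted once.
Row 0: 2(0,1)–2(0,2)= 2(0,1)–1(1,1)≠ 2(0,2)–1(0,3)≠ 2(0,2)–1(1,2)≠ 1(0,3)–1(0,4)= 1(0,4)–2(1,4)≠  → 4/6 unlike.
Row 1: 1(1,1)–1(1,2)= 1(1,1)–2(2,1)≠ 1(1,2)–2(2,2)≠  → 2/3 unlike.
Row 2: 1(2,0)–2(2,1)≠ 1(2,0)–2(3,0)≠ 2(2,1)–2(2,2)= 2(2,1)–1(3,1)≠ 2(2,2)–2(2,3)= 2(2,2)–1(3,2)≠ 2(2,3)–2(3,3)=  → 4/7 unlike.
Row 3: 2(3,0)–1(3,1)≠ 2(3,0)–2(4,0)= 1(3,1)–1(3,2)= 1(3,1)–2(4,1)≠ 1(3,2)–2(3,3)≠ 2(3,3)–2(4,3)=  → 3/6 unlike.
Row 4: 2(4,0)–2(4,1)= 2(4,0)–1(5,0)≠ 2(4,1)–1(5,1)≠ 2(4,3)–2(5,3)=  → 2/4 unlike.
Row 5: 1(5,0)–1(5,1)= 1(5,0)–1(6,0)= 1(5,1)–1(6,1)= 2(5,3)–1(5,4)≠ 2(5,3)–2(6,3)= 1(5,4)–2(6,4)≠  → 2/6 unlike.
Row 6: 1(6,0)–1(6,1)= 2(6,3)–2(6,4)=  → 0/2 unlike.
Total adjacent occupied pairs: 34; unlike-type pairs: 17.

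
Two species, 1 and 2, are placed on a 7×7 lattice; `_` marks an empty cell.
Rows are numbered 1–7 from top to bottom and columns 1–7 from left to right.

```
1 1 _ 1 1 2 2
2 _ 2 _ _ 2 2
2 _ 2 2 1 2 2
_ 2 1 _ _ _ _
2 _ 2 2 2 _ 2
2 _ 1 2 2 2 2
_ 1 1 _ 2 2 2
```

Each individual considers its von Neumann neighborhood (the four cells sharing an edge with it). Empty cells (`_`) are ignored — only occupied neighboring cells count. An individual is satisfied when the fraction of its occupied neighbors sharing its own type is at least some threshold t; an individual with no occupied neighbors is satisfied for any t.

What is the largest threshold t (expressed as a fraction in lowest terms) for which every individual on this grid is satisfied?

(1,1)1 1/2
(1,2)1 1/1
(1,4)1 1/1
(1,5)1 1/2
(1,6)2 2/3
(1,7)2 2/2
(2,1)2 1/2
(2,3)2 1/1
(2,6)2 3/3
(2,7)2 3/3
(3,1)2 1/1
(3,3)2 2/3
(3,4)2 1/2
(3,5)1 0/2
(3,6)2 2/3
(3,7)2 2/2
(4,2)2 0/1
(4,3)1 0/3
(5,1)2 1/1
(5,3)2 1/3
(5,4)2 3/3
(5,5)2 2/2
(5,7)2 1/1
(6,1)2 1/1
(6,3)1 1/3
(6,4)2 2/3
(6,5)2 4/4
(6,6)2 3/3
(6,7)2 3/3
(7,2)1 1/1
(7,3)1 2/2
(7,5)2 2/2
(7,6)2 3/3
(7,7)2 2/2
The smallest same-type fraction is 0/2 at (3,5), which reduces to 0/1. Any threshold above that leaves this individual unsatisfied.

0/1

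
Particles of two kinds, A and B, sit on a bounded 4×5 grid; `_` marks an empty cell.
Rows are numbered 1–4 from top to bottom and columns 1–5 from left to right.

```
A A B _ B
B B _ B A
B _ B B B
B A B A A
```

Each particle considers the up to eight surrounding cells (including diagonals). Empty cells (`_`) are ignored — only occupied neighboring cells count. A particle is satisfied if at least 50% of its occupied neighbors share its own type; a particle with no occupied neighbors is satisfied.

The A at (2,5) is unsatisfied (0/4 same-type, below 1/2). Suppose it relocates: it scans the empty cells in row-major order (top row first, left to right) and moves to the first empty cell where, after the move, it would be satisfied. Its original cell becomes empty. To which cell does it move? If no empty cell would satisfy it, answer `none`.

none

Vacating (2,5). Empty cells in order:
  (1,4): 0/3 same-type → still unsatisfied.
  (2,3): 1/6 same-type → still unsatisfied.
  (3,2): 1/7 same-type → still unsatisfied.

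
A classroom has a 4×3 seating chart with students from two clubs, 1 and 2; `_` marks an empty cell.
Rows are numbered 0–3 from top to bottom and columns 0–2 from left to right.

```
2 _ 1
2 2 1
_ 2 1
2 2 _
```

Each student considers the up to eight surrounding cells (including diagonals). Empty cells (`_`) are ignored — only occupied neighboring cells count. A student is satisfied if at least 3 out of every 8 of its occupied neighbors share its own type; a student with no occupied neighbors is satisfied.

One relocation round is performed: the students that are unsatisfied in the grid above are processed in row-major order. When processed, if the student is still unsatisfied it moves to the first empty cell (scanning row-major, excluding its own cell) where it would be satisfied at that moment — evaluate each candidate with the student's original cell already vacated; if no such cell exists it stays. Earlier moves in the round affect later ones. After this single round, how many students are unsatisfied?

Initially unsatisfied (in order): (2,2).
  (2,2) → (0,1).
Resulting grid:
2 1 1
2 2 1
_ 2 _
2 2 _
All satisfied now.

0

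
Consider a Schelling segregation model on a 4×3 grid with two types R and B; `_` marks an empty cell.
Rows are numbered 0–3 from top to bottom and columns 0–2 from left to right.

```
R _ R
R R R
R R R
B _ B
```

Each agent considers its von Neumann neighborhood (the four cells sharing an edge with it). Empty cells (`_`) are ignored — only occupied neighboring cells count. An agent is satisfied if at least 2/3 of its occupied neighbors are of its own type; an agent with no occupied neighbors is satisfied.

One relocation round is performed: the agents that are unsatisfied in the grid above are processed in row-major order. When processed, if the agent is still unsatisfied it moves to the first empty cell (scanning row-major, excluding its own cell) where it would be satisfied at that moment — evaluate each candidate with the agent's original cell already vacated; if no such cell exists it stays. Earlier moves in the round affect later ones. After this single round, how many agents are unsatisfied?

Initially unsatisfied (in order): (3,0), (3,2).
  (3,0): no empty cell satisfies it; stays.
  (3,2): no empty cell satisfies it; stays.
Resulting grid:
R _ R
R R R
R R R
B _ B
Unsatisfied now: (3,0), (3,2).

2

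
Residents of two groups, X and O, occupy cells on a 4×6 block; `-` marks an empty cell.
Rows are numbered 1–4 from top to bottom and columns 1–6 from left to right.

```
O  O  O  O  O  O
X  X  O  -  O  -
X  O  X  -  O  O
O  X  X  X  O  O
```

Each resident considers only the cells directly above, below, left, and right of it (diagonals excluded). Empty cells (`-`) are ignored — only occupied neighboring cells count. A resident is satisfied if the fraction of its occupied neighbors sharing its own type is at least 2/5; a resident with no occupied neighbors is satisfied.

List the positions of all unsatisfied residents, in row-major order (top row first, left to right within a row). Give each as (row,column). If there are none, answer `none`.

Row 1: (1,1)O 1/2 satisfied · (1,2)O 2/3 satisfied · (1,3)O 3/3 satisfied · (1,4)O 2/2 satisfied · (1,5)O 3/3 satisfied · (1,6)O 1/1 satisfied
Row 2: (2,1)X 2/3 satisfied · (2,2)X 1/4 not · (2,3)O 1/3 not · (2,5)O 2/2 satisfied
Row 3: (3,1)X 1/3 not · (3,2)O 0/4 not · (3,3)X 1/3 not · (3,5)O 3/3 satisfied · (3,6)O 2/2 satisfied
Row 4: (4,1)O 0/2 not · (4,2)X 1/3 not · (4,3)X 3/3 satisfied · (4,4)X 1/2 satisfied · (4,5)O 2/3 satisfied · (4,6)O 2/2 satisfied

(2,2), (2,3), (3,1), (3,2), (3,3), (4,1), (4,2)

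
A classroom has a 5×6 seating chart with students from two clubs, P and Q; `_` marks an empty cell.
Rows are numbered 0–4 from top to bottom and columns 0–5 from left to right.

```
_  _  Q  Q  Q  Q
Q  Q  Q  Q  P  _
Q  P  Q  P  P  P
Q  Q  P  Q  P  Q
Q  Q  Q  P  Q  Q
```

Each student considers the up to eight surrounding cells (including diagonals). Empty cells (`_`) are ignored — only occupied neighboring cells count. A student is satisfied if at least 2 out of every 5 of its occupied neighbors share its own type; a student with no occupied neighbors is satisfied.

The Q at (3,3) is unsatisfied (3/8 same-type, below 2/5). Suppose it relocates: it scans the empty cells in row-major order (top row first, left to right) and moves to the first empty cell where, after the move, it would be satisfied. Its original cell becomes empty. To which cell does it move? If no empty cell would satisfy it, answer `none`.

(0,0)

Vacating (3,3). Empty cells in order:
  (0,0): 2/2 same-type → satisfied — stop here.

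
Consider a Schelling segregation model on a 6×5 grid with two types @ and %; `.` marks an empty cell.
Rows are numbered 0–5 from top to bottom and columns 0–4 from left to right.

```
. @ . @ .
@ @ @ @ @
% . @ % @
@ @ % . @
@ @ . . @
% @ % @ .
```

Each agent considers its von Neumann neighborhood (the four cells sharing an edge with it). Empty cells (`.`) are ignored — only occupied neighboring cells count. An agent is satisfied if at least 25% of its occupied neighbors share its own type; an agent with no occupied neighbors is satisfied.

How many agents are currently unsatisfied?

(0,1)@ 1/1 ok
(0,3)@ 1/1 ok
(1,0)@ 1/2 ok
(1,1)@ 3/3 ok
(1,2)@ 3/3 ok
(1,3)@ 3/4 ok
(1,4)@ 2/2 ok
(2,0)% 0/2 unhappy
(2,2)@ 1/3 ok
(2,3)% 0/3 unhappy
(2,4)@ 2/3 ok
(3,0)@ 2/3 ok
(3,1)@ 2/3 ok
(3,2)% 0/2 unhappy
(3,4)@ 2/2 ok
(4,0)@ 2/3 ok
(4,1)@ 3/3 ok
(4,4)@ 1/1 ok
(5,0)% 0/2 unhappy
(5,1)@ 1/3 ok
(5,2)% 0/2 unhappy
(5,3)@ 0/1 unhappy
Unsatisfied: (2,0), (2,3), (3,2), (5,0), (5,2), (5,3) — 6 in total.

6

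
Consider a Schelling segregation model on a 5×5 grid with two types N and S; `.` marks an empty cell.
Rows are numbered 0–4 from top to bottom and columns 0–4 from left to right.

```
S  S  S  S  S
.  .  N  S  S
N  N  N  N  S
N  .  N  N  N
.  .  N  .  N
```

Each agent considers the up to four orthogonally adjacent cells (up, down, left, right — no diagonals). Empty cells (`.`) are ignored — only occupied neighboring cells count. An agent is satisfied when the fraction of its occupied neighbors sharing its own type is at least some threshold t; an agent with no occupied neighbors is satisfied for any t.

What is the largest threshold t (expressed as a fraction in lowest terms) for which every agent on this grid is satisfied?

Row 0: (0,0)S 1/1 · (0,1)S 2/2 · (0,2)S 2/3 · (0,3)S 3/3 · (0,4)S 2/2
Row 1: (1,2)N 1/3 · (1,3)S 2/4 · (1,4)S 3/3
Row 2: (2,0)N 2/2 · (2,1)N 2/2 · (2,2)N 4/4 · (2,3)N 2/4 · (2,4)S 1/3
Row 3: (3,0)N 1/1 · (3,2)N 3/3 · (3,3)N 3/3 · (3,4)N 2/3
Row 4: (4,2)N 1/1 · (4,4)N 1/1
The smallest same-type fraction is 1/3 at (1,2), which reduces to 1/3. Any threshold above that leaves this agent unsatisfied.

1/3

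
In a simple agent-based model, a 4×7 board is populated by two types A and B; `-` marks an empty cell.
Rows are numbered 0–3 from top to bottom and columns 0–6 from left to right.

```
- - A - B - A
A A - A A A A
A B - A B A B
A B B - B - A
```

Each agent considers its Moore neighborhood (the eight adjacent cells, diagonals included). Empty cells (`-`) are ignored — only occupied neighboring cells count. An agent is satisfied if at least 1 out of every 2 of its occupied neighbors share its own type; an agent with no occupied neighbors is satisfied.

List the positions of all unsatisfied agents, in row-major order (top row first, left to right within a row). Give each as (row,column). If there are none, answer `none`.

(0,4), (2,1), (2,3), (2,4), (2,6), (3,0), (3,4)

(0,2)A 2/2 satisfied
(0,4)B 0/3 not
(0,6)A 2/2 satisfied
(1,0)A 2/3 satisfied
(1,1)A 3/4 satisfied
(1,3)A 3/5 satisfied
(1,4)A 4/6 satisfied
(1,5)A 4/7 satisfied
(1,6)A 3/4 satisfied
(2,0)A 3/5 satisfied
(2,1)B 2/6 not
(2,3)A 2/5 not
(2,4)B 1/6 not
(2,5)A 4/7 satisfied
(2,6)B 0/4 not
(3,0)A 1/3 not
(3,1)B 2/4 satisfied
(3,2)B 2/3 satisfied
(3,4)B 1/3 not
(3,6)A 1/2 satisfied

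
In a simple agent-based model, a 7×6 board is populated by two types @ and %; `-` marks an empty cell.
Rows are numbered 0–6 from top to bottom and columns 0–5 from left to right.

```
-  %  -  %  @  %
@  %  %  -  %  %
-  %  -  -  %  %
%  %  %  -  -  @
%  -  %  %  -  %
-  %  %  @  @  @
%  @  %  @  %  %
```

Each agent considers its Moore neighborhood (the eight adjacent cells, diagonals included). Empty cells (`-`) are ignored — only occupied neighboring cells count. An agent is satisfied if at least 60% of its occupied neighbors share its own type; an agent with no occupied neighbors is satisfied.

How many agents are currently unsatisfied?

Row 0: (0,1)% 2/3 satisfied · (0,3)% 2/3 satisfied · (0,4)@ 0/4 not · (0,5)% 2/3 satisfied
Row 1: (1,0)@ 0/3 not · (1,1)% 3/4 satisfied · (1,2)% 4/4 satisfied · (1,4)% 5/6 satisfied · (1,5)% 4/5 satisfied
Row 2: (2,1)% 5/6 satisfied · (2,4)% 3/4 satisfied · (2,5)% 3/4 satisfied
Row 3: (3,0)% 3/3 satisfied · (3,1)% 5/5 satisfied · (3,2)% 4/4 satisfied · (3,5)@ 0/3 not
Row 4: (4,0)% 3/3 satisfied · (4,2)% 5/6 satisfied · (4,3)% 3/5 satisfied · (4,5)% 0/3 not
Row 5: (5,1)% 5/6 satisfied · (5,2)% 4/7 not · (5,3)@ 2/7 not · (5,4)@ 3/7 not · (5,5)@ 1/4 not
Row 6: (6,0)% 1/2 not · (6,1)@ 0/4 not · (6,2)% 2/5 not · (6,3)@ 2/5 not · (6,4)% 1/5 not · (6,5)% 1/3 not
Unsatisfied: (0,4), (1,0), (3,5), (4,5), (5,2), (5,3), (5,4), (5,5), (6,0), (6,1), (6,2), (6,3), (6,4), (6,5) — 14 in total.

14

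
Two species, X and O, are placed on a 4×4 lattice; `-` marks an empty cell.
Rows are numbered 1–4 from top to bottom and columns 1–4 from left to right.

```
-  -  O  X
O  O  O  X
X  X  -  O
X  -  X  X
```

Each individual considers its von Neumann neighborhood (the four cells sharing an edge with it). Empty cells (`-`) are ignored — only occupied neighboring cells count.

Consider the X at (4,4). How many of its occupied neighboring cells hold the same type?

1

Occupied neighbors of (4,4): (3,4)=O, (4,3)=X.
Same type (X): 1 of 2.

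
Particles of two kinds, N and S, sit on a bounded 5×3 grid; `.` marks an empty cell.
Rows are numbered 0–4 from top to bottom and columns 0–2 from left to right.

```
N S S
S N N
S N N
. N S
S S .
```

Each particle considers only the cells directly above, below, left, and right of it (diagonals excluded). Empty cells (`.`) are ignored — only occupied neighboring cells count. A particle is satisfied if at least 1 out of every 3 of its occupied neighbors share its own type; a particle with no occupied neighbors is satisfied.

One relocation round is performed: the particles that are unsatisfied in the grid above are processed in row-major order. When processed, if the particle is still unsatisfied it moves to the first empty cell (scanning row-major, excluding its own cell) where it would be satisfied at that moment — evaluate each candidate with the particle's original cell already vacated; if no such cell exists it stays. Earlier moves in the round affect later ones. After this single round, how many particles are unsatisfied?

0

Initially unsatisfied (in order): (0,0), (3,2).
  (0,0) → (3,0).
  (3,2) → (0,0).
Resulting grid:
S S S
S N N
S N N
N N .
S S .
All satisfied now.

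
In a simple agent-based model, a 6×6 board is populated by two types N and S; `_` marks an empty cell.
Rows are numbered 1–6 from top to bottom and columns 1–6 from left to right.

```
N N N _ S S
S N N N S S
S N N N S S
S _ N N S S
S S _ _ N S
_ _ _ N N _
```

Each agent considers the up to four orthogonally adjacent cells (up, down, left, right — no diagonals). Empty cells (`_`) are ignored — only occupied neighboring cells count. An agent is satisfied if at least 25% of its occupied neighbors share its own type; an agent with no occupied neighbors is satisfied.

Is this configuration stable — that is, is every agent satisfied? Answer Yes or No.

Row 1: (1,1)N 1/2 ok · (1,2)N 3/3 ok · (1,3)N 2/2 ok · (1,5)S 2/2 ok · (1,6)S 2/2 ok
Row 2: (2,1)S 1/3 ok · (2,2)N 3/4 ok · (2,3)N 4/4 ok · (2,4)N 2/3 ok · (2,5)S 3/4 ok · (2,6)S 3/3 ok
Row 3: (3,1)S 2/3 ok · (3,2)N 2/3 ok · (3,3)N 4/4 ok · (3,4)N 3/4 ok · (3,5)S 3/4 ok · (3,6)S 3/3 ok
Row 4: (4,1)S 2/2 ok · (4,3)N 2/2 ok · (4,4)N 2/3 ok · (4,5)S 2/4 ok · (4,6)S 3/3 ok
Row 5: (5,1)S 2/2 ok · (5,2)S 1/1 ok · (5,5)N 1/3 ok · (5,6)S 1/2 ok
Row 6: (6,4)N 1/1 ok · (6,5)N 2/2 ok
All meet the threshold, so the configuration is stable.

Yes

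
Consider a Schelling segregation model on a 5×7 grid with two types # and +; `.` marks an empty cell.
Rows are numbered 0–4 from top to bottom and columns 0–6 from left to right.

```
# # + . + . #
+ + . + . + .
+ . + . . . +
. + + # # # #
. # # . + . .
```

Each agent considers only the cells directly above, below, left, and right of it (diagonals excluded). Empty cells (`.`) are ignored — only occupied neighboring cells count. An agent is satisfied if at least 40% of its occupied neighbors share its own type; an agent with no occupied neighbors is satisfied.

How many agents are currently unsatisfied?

4

(0,0)# 1/2 ✓
(0,1)# 1/3 ✗
(0,2)+ 0/1 ✗
(0,4)+ 0/0 ✓
(0,6)# 0/0 ✓
(1,0)+ 2/3 ✓
(1,1)+ 1/2 ✓
(1,3)+ 0/0 ✓
(1,5)+ 0/0 ✓
(2,0)+ 1/1 ✓
(2,2)+ 1/1 ✓
(2,6)+ 0/1 ✗
(3,1)+ 1/2 ✓
(3,2)+ 2/4 ✓
(3,3)# 1/2 ✓
(3,4)# 2/3 ✓
(3,5)# 2/2 ✓
(3,6)# 1/2 ✓
(4,1)# 1/2 ✓
(4,2)# 1/2 ✓
(4,4)+ 0/1 ✗
Unsatisfied: (0,1), (0,2), (2,6), (4,4) — 4 in total.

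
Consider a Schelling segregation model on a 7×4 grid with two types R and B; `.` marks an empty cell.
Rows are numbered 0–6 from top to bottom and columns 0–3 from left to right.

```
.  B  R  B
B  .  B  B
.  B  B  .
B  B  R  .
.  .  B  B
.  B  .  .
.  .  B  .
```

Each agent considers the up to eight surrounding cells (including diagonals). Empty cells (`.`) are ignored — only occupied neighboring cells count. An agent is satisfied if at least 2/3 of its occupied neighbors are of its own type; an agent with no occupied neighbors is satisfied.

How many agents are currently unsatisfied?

Row 0: (0,1)B 2/3 ✓ · (0,2)R 0/4 ✗ · (0,3)B 2/3 ✓
Row 1: (1,0)B 2/2 ✓ · (1,2)B 5/6 ✓ · (1,3)B 3/4 ✓
Row 2: (2,1)B 5/6 ✓ · (2,2)B 4/5 ✓
Row 3: (3,0)B 2/2 ✓ · (3,1)B 4/5 ✓ · (3,2)R 0/5 ✗
Row 4: (4,2)B 3/4 ✓ · (4,3)B 1/2 ✗
Row 5: (5,1)B 2/2 ✓
Row 6: (6,2)B 1/1 ✓
Unsatisfied: (0,2), (3,2), (4,3) — 3 in total.

3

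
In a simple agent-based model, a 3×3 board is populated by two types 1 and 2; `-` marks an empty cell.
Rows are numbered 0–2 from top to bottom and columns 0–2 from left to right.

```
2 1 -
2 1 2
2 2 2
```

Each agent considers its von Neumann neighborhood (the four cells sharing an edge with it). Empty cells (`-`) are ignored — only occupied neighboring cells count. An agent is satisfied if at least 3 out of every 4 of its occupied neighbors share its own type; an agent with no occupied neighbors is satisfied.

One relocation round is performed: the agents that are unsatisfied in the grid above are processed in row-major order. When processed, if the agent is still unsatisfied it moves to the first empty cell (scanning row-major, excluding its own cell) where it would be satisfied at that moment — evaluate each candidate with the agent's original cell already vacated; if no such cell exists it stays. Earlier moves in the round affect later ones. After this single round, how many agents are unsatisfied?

6

Initially unsatisfied (in order): (0,0), (0,1), (1,0), (1,1), (1,2), (2,1).
  (0,0): no empty cell satisfies it; stays.
  (0,1): no empty cell satisfies it; stays.
  (1,0): no empty cell satisfies it; stays.
  (1,1): no empty cell satisfies it; stays.
  (1,2): no empty cell satisfies it; stays.
  (2,1): no empty cell satisfies it; stays.
Resulting grid:
2 1 -
2 1 2
2 2 2
Unsatisfied now: (0,0), (0,1), (1,0), (1,1), (1,2), (2,1).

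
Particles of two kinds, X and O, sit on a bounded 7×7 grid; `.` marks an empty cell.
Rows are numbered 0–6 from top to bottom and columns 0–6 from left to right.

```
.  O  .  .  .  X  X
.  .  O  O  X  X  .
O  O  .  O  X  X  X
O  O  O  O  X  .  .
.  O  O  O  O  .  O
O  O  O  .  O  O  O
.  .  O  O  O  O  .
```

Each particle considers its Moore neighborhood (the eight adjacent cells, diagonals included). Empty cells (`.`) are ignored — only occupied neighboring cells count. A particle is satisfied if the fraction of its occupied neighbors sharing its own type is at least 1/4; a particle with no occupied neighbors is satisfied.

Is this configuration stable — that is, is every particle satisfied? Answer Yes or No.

(0,1)O 1/1 ✓
(0,5)X 3/3 ✓
(0,6)X 2/2 ✓
(1,2)O 4/4 ✓
(1,3)O 2/4 ✓
(1,4)X 4/6 ✓
(1,5)X 6/6 ✓
(2,0)O 3/3 ✓
(2,1)O 5/5 ✓
(2,3)O 4/7 ✓
(2,4)X 4/7 ✓
(2,5)X 5/5 ✓
(2,6)X 2/2 ✓
(3,0)O 4/4 ✓
(3,1)O 6/6 ✓
(3,2)O 7/7 ✓
(3,3)O 5/7 ✓
(3,4)X 2/6 ✓
(4,1)O 7/7 ✓
(4,2)O 7/7 ✓
(4,3)O 6/7 ✓
(4,4)O 4/5 ✓
(4,6)O 2/2 ✓
(5,0)O 2/2 ✓
(5,1)O 5/5 ✓
(5,2)O 6/6 ✓
(5,4)O 6/6 ✓
(5,5)O 6/6 ✓
(5,6)O 3/3 ✓
(6,2)O 3/3 ✓
(6,3)O 4/4 ✓
(6,4)O 4/4 ✓
(6,5)O 4/4 ✓
All meet the threshold, so the configuration is stable.

Yes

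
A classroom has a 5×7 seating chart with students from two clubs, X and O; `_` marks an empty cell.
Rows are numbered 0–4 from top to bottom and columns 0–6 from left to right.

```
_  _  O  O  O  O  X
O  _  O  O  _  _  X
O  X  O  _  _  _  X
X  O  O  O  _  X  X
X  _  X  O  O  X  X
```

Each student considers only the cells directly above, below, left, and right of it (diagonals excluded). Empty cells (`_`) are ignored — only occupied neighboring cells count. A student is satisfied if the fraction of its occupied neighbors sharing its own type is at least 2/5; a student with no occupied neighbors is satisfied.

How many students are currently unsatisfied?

Row 0: (0,2)O 2/2 ok · (0,3)O 3/3 ok · (0,4)O 2/2 ok · (0,5)O 1/2 ok · (0,6)X 1/2 ok
Row 1: (1,0)O 1/1 ok · (1,2)O 3/3 ok · (1,3)O 2/2 ok · (1,6)X 2/2 ok
Row 2: (2,0)O 1/3 unhappy · (2,1)X 0/3 unhappy · (2,2)O 2/3 ok · (2,6)X 2/2 ok
Row 3: (3,0)X 1/3 unhappy · (3,1)O 1/3 unhappy · (3,2)O 3/4 ok · (3,3)O 2/2 ok · (3,5)X 2/2 ok · (3,6)X 3/3 ok
Row 4: (4,0)X 1/1 ok · (4,2)X 0/2 unhappy · (4,3)O 2/3 ok · (4,4)O 1/2 ok · (4,5)X 2/3 ok · (4,6)X 2/2 ok
Unsatisfied: (2,0), (2,1), (3,0), (3,1), (4,2) — 5 in total.

5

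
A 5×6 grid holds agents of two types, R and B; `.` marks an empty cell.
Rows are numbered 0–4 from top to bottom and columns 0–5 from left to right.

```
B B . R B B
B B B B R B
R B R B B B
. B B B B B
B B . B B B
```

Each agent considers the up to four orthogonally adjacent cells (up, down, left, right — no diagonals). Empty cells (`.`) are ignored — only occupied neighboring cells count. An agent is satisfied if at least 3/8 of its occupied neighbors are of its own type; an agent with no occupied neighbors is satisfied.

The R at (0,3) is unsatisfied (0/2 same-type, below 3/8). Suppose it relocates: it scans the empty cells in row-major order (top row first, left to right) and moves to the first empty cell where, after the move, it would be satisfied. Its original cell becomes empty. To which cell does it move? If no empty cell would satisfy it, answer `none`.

Vacating (0,3). Empty cells in order:
  (0,2): 0/2 same-type → still unsatisfied.
  (3,0): 1/3 same-type → still unsatisfied.
  (4,2): 0/3 same-type → still unsatisfied.

none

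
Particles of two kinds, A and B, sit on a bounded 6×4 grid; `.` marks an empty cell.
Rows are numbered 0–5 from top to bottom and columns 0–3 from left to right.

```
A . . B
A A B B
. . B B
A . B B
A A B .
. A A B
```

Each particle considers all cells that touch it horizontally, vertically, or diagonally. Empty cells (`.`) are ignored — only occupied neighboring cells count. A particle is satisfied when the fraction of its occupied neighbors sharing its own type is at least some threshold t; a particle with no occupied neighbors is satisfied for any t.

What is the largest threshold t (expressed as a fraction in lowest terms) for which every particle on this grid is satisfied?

1/2

Row 0: (0,0)A 2/2 · (0,3)B 2/2
Row 1: (1,0)A 2/2 · (1,1)A 2/4 · (1,2)B 4/5 · (1,3)B 4/4
Row 2: (2,2)B 5/6 · (2,3)B 5/5
Row 3: (3,0)A 2/2 · (3,2)B 4/5 · (3,3)B 4/4
Row 4: (4,0)A 3/3 · (4,1)A 4/6 · (4,2)B 3/6
Row 5: (5,1)A 3/4 · (5,2)A 2/4 · (5,3)B 1/2
The smallest same-type fraction is 2/4 at (1,1), which reduces to 1/2. Any threshold above that leaves this particle unsatisfied.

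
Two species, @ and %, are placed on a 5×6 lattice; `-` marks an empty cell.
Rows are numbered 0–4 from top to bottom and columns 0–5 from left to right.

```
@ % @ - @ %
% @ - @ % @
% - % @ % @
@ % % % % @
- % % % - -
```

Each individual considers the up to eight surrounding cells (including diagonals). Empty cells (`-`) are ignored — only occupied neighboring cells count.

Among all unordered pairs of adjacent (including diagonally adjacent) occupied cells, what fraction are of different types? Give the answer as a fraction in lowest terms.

Scan each occupied cell's neighbors to the right and below (and the two forward diagonals) so each pair is counted once.
From row 0: 7 unlike of 14 pairs (running 7/14).
From row 1: 10 unlike of 14 pairs (running 17/28).
From row 2: 9 unlike of 16 pairs (running 26/44).
From row 3: 3 unlike of 14 pairs (running 29/58).
From row 4: 0 unlike of 2 pairs (running 29/60).
Total adjacent occupied pairs: 60; unlike-type pairs: 29.
29/60 is already in lowest terms.

29/60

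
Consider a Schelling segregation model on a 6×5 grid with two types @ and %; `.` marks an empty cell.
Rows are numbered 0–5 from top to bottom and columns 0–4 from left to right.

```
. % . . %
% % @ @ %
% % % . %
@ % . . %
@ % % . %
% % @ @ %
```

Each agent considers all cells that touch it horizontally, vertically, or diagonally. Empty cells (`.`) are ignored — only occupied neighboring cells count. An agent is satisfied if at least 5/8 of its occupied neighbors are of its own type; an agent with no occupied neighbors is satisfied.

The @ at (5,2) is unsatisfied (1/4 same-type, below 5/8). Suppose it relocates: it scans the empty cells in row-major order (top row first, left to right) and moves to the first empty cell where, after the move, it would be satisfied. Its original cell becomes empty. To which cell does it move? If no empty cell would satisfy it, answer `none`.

none

Vacating (5,2). Empty cells in order:
  (0,0): 0/3 same-type → still unsatisfied.
  (0,2): 2/4 same-type → still unsatisfied.
  (0,3): 2/4 same-type → still unsatisfied.
  (2,3): 2/6 same-type → still unsatisfied.
  (3,2): 0/5 same-type → still unsatisfied.
  (3,3): 0/5 same-type → still unsatisfied.
  (4,3): 1/5 same-type → still unsatisfied.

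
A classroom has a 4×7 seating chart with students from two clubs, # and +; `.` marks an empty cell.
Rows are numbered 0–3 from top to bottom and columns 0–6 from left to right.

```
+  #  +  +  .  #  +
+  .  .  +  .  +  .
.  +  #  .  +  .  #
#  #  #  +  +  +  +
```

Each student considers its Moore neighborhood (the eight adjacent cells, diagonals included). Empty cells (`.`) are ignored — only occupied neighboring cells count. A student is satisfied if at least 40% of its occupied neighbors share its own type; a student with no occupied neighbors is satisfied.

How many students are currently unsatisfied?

Row 0: (0,0)+ 1/2 ✓ · (0,1)# 0/3 ✗ · (0,2)+ 2/3 ✓ · (0,3)+ 2/2 ✓ · (0,5)# 0/2 ✗ · (0,6)+ 1/2 ✓
Row 1: (1,0)+ 2/3 ✓ · (1,3)+ 3/4 ✓ · (1,5)+ 2/4 ✓
Row 2: (2,1)+ 1/5 ✗ · (2,2)# 2/5 ✓ · (2,4)+ 5/5 ✓ · (2,6)# 0/3 ✗
Row 3: (3,0)# 1/2 ✓ · (3,1)# 3/4 ✓ · (3,2)# 2/4 ✓ · (3,3)+ 2/4 ✓ · (3,4)+ 3/3 ✓ · (3,5)+ 3/4 ✓ · (3,6)+ 1/2 ✓
Unsatisfied: (0,1), (0,5), (2,1), (2,6) — 4 in total.

4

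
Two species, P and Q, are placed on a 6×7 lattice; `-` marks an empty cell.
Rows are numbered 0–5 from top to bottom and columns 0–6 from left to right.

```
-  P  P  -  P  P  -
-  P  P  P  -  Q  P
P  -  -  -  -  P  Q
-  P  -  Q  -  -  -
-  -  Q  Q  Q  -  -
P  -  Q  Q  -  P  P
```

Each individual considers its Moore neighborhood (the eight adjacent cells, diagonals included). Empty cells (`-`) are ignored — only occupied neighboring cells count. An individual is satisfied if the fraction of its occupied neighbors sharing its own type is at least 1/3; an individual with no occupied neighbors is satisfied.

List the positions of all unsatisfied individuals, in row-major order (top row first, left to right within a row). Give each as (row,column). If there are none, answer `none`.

(1,5)

(0,1)P 3/3 satisfied
(0,2)P 4/4 satisfied
(0,4)P 2/3 satisfied
(0,5)P 2/3 satisfied
(1,1)P 4/4 satisfied
(1,2)P 4/4 satisfied
(1,3)P 3/3 satisfied
(1,5)Q 1/5 not
(1,6)P 2/4 satisfied
(2,0)P 2/2 satisfied
(2,5)P 1/3 satisfied
(2,6)Q 1/3 satisfied
(3,1)P 1/2 satisfied
(3,3)Q 3/3 satisfied
(4,2)Q 4/5 satisfied
(4,3)Q 5/5 satisfied
(4,4)Q 3/4 satisfied
(5,0)P 0/0 satisfied
(5,2)Q 3/3 satisfied
(5,3)Q 4/4 satisfied
(5,5)P 1/2 satisfied
(5,6)P 1/1 satisfied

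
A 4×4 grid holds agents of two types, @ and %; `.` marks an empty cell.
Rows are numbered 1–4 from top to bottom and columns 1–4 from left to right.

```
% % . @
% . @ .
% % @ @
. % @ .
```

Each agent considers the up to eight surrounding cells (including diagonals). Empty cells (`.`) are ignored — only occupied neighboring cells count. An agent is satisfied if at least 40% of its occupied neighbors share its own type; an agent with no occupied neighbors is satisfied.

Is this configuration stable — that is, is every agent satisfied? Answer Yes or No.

(1,1)% 2/2 satisfied
(1,2)% 2/3 satisfied
(1,4)@ 1/1 satisfied
(2,1)% 4/4 satisfied
(2,3)@ 3/5 satisfied
(3,1)% 3/3 satisfied
(3,2)% 3/6 satisfied
(3,3)@ 3/5 satisfied
(3,4)@ 3/3 satisfied
(4,2)% 2/4 satisfied
(4,3)@ 2/4 satisfied
All meet the threshold, so the configuration is stable.

Yes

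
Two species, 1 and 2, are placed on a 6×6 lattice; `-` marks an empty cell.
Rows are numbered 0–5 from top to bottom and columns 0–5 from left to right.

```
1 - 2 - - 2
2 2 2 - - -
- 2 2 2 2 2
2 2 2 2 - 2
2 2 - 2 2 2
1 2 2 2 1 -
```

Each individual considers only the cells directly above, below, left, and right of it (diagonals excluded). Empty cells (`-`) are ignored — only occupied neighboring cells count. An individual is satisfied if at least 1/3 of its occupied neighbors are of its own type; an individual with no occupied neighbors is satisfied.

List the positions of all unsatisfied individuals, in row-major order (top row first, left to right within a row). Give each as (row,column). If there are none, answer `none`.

(0,0), (5,0), (5,4)

(0,0)1 0/1 not
(0,2)2 1/1 satisfied
(0,5)2 0/0 satisfied
(1,0)2 1/2 satisfied
(1,1)2 3/3 satisfied
(1,2)2 3/3 satisfied
(2,1)2 3/3 satisfied
(2,2)2 4/4 satisfied
(2,3)2 3/3 satisfied
(2,4)2 2/2 satisfied
(2,5)2 2/2 satisfied
(3,0)2 2/2 satisfied
(3,1)2 4/4 satisfied
(3,2)2 3/3 satisfied
(3,3)2 3/3 satisfied
(3,5)2 2/2 satisfied
(4,0)2 2/3 satisfied
(4,1)2 3/3 satisfied
(4,3)2 3/3 satisfied
(4,4)2 2/3 satisfied
(4,5)2 2/2 satisfied
(5,0)1 0/2 not
(5,1)2 2/3 satisfied
(5,2)2 2/2 satisfied
(5,3)2 2/3 satisfied
(5,4)1 0/2 not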